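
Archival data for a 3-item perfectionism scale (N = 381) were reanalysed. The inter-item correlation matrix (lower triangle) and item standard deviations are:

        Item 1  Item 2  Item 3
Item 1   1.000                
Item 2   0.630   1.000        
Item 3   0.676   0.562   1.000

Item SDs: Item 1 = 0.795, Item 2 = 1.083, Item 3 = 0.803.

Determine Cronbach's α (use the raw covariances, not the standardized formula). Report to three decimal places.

Σσ²ᵢ = 0.795² + 1.083² + 0.803² = 2.4497
Covariances σ_ij = r_ij · s_i · s_j:
  σ(Item 1,Item 2) = 0.630 × 0.795 × 1.083 = 0.5424
  σ(Item 1,Item 3) = 0.676 × 0.795 × 0.803 = 0.4315
  σ(Item 2,Item 3) = 0.562 × 1.083 × 0.803 = 0.4887
σ²_T = Σσ²ᵢ + 2·Σσ_ij = 2.4497 + 2 × 1.4626 = 5.3749
α = (3/2)·(1 − 2.4497/5.3749) = 0.816

α = 0.816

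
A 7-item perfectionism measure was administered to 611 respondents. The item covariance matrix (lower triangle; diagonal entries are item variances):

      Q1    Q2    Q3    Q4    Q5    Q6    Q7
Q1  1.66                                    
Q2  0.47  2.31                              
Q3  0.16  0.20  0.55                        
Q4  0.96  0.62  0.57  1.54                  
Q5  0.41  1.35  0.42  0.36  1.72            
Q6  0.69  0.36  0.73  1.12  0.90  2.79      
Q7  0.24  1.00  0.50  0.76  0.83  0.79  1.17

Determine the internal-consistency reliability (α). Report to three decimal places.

α = 0.812

Σσᵢ² = 1.66 + 2.31 + 0.55 + 1.54 + 1.72 + 2.79 + 1.17 = 11.74
Sum of off-diagonal covariances = 13.44
σ²_total = 11.74 + 2 × 13.44 = 38.62
α = (k/(k−1))·(1 − Σσᵢ²/σ²_total) = (7/6)·(1 − 11.74/38.62) = 0.812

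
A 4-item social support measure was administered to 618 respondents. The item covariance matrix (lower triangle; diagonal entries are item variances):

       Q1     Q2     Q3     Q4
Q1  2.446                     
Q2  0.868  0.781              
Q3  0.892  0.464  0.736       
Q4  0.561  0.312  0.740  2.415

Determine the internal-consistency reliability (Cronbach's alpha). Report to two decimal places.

α = 0.73

sum of item variances = 2.446 + 0.781 + 0.736 + 2.415 = 6.378
Sum of off-diagonal covariances = 3.837
σ²_T = 6.378 + 2 × 3.837 = 14.052
α = (k/(k−1))·(1 − sum of item variances/σ²_T) = (4/3)·(1 − 6.378/14.052) = 0.73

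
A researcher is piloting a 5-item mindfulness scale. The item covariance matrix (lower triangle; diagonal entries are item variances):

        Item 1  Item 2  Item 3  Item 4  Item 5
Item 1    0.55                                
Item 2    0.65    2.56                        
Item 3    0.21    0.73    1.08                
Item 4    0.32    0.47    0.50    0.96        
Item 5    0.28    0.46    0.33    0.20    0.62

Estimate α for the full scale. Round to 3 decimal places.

α = 0.737

ΣVar(i) = 0.55 + 2.56 + 1.08 + 0.96 + 0.62 = 5.77
Σ_{i<j} σ_ij = 4.15
σ²_T = 5.77 + 2 × 4.15 = 14.07
α = (k/(k−1))·(1 − ΣVar(i)/σ²_T) = (5/4)·(1 − 5.77/14.07) = 0.737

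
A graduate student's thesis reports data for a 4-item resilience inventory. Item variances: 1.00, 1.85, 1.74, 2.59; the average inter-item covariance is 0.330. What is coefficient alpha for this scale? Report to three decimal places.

coefficient alpha = 0.474

Σσᵢ² = 1.00 + 1.85 + 1.74 + 2.59 = 7.18
Sum of the 6 distinct covariances = 6 × 0.330 = 1.980
total variance = Σσᵢ² + 2·Σcov = 7.18 + 2 × 1.980 = 11.140
α = (4/3)·(1 − 7.18/11.140) = 0.474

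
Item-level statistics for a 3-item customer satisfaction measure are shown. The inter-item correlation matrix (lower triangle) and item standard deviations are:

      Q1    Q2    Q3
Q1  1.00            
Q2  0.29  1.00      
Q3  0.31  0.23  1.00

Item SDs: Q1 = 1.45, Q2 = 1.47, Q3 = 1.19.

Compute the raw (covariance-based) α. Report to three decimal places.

α = 0.531

Σσ²ᵢ = 1.45² + 1.47² + 1.19² = 5.6795
Covariances σ_ij = r_ij · s_i · s_j:
  σ(Q1,Q2) = 0.29 × 1.45 × 1.47 = 0.6181
  σ(Q1,Q3) = 0.31 × 1.45 × 1.19 = 0.5349
  σ(Q2,Q3) = 0.23 × 1.47 × 1.19 = 0.4023
σ²_T = Σσ²ᵢ + 2·Σσ_ij = 5.6795 + 2 × 1.5553 = 8.7901
α = (3/2)·(1 − 5.6795/8.7901) = 0.531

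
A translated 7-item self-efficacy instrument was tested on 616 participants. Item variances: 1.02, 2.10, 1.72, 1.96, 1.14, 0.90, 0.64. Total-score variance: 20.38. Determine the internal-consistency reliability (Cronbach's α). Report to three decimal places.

sum of item variances = 1.02 + 2.10 + 1.72 + 1.96 + 1.14 + 0.90 + 0.64 = 9.48
α = (k/(k−1))·(1 − sum of item variances/σ²_T) = (7/6)·(1 − 9.48/20.38) = 0.624

α = 0.624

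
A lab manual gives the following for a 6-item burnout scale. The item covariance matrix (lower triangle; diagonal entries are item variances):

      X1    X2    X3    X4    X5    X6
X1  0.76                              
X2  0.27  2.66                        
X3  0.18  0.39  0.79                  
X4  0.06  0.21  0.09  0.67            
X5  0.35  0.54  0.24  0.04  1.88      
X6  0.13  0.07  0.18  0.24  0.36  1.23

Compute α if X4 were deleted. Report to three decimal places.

Remaining items: X1, X2, X3, X5, X6 (k = 5).
Σσ²ᵢ = 0.76 + 2.66 + 0.79 + 1.88 + 1.23 = 7.32
σ²_T = 7.32 + 2 × 2.71 = 12.74
α (item deleted) = (5/4)·(1 − 7.32/12.74) = 0.532

α = 0.532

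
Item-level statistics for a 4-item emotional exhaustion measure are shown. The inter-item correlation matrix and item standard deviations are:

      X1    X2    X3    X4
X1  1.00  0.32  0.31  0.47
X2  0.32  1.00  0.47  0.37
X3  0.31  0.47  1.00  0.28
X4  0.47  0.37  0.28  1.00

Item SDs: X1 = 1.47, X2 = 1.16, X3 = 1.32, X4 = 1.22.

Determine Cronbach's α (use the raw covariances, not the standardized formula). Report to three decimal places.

Σσ²ᵢ = 1.47² + 1.16² + 1.32² + 1.22² = 6.7373
Covariances σ_ij = r_ij · s_i · s_j:
  σ(X1,X2) = 0.32 × 1.47 × 1.16 = 0.5457
  σ(X1,X3) = 0.31 × 1.47 × 1.32 = 0.6015
  σ(X1,X4) = 0.47 × 1.47 × 1.22 = 0.8429
  σ(X2,X3) = 0.47 × 1.16 × 1.32 = 0.7197
  σ(X2,X4) = 0.37 × 1.16 × 1.22 = 0.5236
  σ(X3,X4) = 0.28 × 1.32 × 1.22 = 0.4509
σ²_T = Σσ²ᵢ + 2·Σσ_ij = 6.7373 + 2 × 3.6843 = 14.1059
α = (4/3)·(1 − 6.7373/14.1059) = 0.697

α = 0.697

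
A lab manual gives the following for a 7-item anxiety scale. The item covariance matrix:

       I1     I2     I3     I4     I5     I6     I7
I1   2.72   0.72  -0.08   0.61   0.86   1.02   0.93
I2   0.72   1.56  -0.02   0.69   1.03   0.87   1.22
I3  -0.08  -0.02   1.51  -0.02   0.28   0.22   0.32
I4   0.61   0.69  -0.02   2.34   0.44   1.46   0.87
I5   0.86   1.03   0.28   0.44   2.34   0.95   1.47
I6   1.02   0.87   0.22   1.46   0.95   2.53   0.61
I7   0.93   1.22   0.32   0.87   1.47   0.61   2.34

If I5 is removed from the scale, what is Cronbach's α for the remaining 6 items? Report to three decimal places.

Cronbach's α = 0.710

Remaining items: I1, I2, I3, I4, I6, I7 (k = 6).
ΣVar(i) = 2.72 + 1.56 + 1.51 + 2.34 + 2.53 + 2.34 = 13.00
total variance = 13.00 + 2 × 9.42 = 31.84
α (item deleted) = (6/5)·(1 − 13.00/31.84) = 0.710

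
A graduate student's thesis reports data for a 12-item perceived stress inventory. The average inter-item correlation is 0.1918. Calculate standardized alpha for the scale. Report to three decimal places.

α = 0.740

Standardized α = k·r̄ / (1 + (k−1)·r̄) = 12 × 0.1918 / (1 + 11 × 0.1918)
  = 2.3016 / 3.1098 = 0.740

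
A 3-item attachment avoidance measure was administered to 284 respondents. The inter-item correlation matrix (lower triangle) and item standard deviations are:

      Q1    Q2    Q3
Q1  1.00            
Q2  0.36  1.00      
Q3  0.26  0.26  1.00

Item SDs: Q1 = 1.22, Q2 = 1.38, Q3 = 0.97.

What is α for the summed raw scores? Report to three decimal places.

α = 0.552

Σσ²ᵢ = 1.22² + 1.38² + 0.97² = 4.3337
Covariances σ_ij = r_ij · s_i · s_j:
  σ(Q1,Q2) = 0.36 × 1.22 × 1.38 = 0.6061
  σ(Q1,Q3) = 0.26 × 1.22 × 0.97 = 0.3077
  σ(Q2,Q3) = 0.26 × 1.38 × 0.97 = 0.3480
σ²_T = Σσ²ᵢ + 2·Σσ_ij = 4.3337 + 2 × 1.2618 = 6.8573
α = (3/2)·(1 − 4.3337/6.8573) = 0.552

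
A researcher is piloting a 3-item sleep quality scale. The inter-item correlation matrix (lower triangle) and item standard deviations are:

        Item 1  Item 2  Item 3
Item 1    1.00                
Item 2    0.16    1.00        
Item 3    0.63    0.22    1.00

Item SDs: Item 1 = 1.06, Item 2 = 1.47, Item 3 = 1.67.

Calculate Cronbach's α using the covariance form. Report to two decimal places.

Σσ²ᵢ = 1.06² + 1.47² + 1.67² = 6.0734
Covariances σ_ij = r_ij · s_i · s_j:
  σ(Item 1,Item 2) = 0.16 × 1.06 × 1.47 = 0.2493
  σ(Item 1,Item 3) = 0.63 × 1.06 × 1.67 = 1.1152
  σ(Item 2,Item 3) = 0.22 × 1.47 × 1.67 = 0.5401
σ²_T = Σσ²ᵢ + 2·Σσ_ij = 6.0734 + 2 × 1.9046 = 9.8826
α = (3/2)·(1 − 6.0734/9.8826) = 0.58

Cronbach's α = 0.58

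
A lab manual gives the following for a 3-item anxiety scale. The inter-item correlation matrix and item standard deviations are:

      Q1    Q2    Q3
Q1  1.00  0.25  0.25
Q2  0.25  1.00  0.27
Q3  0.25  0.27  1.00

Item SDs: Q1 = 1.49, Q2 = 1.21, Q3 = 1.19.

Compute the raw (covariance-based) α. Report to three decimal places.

Σσ²ᵢ = 1.49² + 1.21² + 1.19² = 5.1003
Covariances σ_ij = r_ij · s_i · s_j:
  σ(Q1,Q2) = 0.25 × 1.49 × 1.21 = 0.4507
  σ(Q1,Q3) = 0.25 × 1.49 × 1.19 = 0.4433
  σ(Q2,Q3) = 0.27 × 1.21 × 1.19 = 0.3888
σ²_T = Σσ²ᵢ + 2·Σσ_ij = 5.1003 + 2 × 1.2828 = 7.6659
α = (3/2)·(1 − 5.1003/7.6659) = 0.502

α = 0.502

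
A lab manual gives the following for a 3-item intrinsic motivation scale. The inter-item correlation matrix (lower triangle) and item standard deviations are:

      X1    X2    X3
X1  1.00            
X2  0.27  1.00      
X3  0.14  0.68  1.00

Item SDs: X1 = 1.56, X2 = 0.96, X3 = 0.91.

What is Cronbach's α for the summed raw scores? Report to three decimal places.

α = 0.546

Σσ²ᵢ = 1.56² + 0.96² + 0.91² = 4.1833
Covariances σ_ij = r_ij · s_i · s_j:
  σ(X1,X2) = 0.27 × 1.56 × 0.96 = 0.4044
  σ(X1,X3) = 0.14 × 1.56 × 0.91 = 0.1987
  σ(X2,X3) = 0.68 × 0.96 × 0.91 = 0.5940
σ²_T = Σσ²ᵢ + 2·Σσ_ij = 4.1833 + 2 × 1.1971 = 6.5775
α = (3/2)·(1 − 4.1833/6.5775) = 0.546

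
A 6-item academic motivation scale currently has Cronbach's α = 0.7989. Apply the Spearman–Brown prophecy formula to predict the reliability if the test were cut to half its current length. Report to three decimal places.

predicted reliability = 0.665

Length factor m = 1/2
α' = m·α / (1 − (1−m)·α)
   = 1/2 × 0.7989 / (1 − (1 − 1/2) × 0.7989)
   = 0.3995 / 0.6005 = 0.665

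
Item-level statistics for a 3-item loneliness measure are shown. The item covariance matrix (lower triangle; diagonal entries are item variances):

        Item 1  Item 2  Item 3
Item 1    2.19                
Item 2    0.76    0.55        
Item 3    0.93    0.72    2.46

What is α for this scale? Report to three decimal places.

α = 0.722

Σσᵢ² = 2.19 + 0.55 + 2.46 = 5.20
Sum of the distinct covariances = 2.41
Var(T) = 5.20 + 2 × 2.41 = 10.02
α = (k/(k−1))·(1 − Σσᵢ²/Var(T)) = (3/2)·(1 − 5.20/10.02) = 0.722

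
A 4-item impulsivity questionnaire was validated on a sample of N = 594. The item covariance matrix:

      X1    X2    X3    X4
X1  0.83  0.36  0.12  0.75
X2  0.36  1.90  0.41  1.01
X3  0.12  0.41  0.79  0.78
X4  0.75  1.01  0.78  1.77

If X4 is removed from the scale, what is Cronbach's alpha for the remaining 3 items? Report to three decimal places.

Remaining items: X1, X2, X3 (k = 3).
Σσ²ᵢ = 0.83 + 1.90 + 0.79 = 3.52
total variance = 3.52 + 2 × 0.89 = 5.30
α (item deleted) = (3/2)·(1 − 3.52/5.30) = 0.504

α = 0.504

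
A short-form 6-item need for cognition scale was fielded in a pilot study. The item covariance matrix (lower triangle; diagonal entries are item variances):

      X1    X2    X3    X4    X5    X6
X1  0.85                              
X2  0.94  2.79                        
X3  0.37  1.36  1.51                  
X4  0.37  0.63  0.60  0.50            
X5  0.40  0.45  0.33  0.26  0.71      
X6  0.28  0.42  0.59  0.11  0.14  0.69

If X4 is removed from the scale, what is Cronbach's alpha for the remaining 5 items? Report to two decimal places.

Cronbach's alpha = 0.77

Remaining items: X1, X2, X3, X5, X6 (k = 5).
ΣVar(i) = 0.85 + 2.79 + 1.51 + 0.71 + 0.69 = 6.55
σ²_total = 6.55 + 2 × 5.28 = 17.11
α (item deleted) = (5/4)·(1 − 6.55/17.11) = 0.77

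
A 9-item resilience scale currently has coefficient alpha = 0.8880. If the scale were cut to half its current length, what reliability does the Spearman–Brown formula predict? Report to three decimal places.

Length factor m = 1/2
α' = m·α / (1 − (1−m)·α)
   = 1/2 × 0.8880 / (1 − (1 − 1/2) × 0.8880)
   = 0.4440 / 0.5560 = 0.799

predicted reliability = 0.799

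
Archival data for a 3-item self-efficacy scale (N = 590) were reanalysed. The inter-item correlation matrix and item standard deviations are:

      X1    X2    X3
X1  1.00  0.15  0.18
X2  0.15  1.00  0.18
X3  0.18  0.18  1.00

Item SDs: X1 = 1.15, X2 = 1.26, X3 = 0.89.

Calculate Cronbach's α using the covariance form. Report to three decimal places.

Σσ²ᵢ = 1.15² + 1.26² + 0.89² = 3.7022
Covariances σ_ij = r_ij · s_i · s_j:
  σ(X1,X2) = 0.15 × 1.15 × 1.26 = 0.2173
  σ(X1,X3) = 0.18 × 1.15 × 0.89 = 0.1842
  σ(X2,X3) = 0.18 × 1.26 × 0.89 = 0.2019
σ²_T = Σσ²ᵢ + 2·Σσ_ij = 3.7022 + 2 × 0.6034 = 4.9090
α = (3/2)·(1 − 3.7022/4.9090) = 0.369

Cronbach's α = 0.369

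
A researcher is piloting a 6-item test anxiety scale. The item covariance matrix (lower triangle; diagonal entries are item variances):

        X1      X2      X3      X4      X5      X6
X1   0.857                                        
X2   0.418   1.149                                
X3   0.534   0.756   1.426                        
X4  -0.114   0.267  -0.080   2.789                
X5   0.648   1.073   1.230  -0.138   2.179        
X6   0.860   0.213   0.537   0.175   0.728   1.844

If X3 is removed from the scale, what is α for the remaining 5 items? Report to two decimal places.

α = 0.60

Remaining items: X1, X2, X4, X5, X6 (k = 5).
Σσ²ᵢ = 0.857 + 1.149 + 2.789 + 2.179 + 1.844 = 8.818
total variance = 8.818 + 2 × 4.130 = 17.078
α (item deleted) = (5/4)·(1 − 8.818/17.078) = 0.60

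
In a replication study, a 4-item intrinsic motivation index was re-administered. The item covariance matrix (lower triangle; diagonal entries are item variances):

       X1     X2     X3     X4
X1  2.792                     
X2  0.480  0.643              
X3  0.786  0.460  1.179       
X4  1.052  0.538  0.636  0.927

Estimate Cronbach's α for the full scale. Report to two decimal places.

sum of item variances = 2.792 + 0.643 + 1.179 + 0.927 = 5.541
Sum of off-diagonal covariances = 3.952
Var(T) = 5.541 + 2 × 3.952 = 13.445
α = (k/(k−1))·(1 − sum of item variances/Var(T)) = (4/3)·(1 − 5.541/13.445) = 0.78

α = 0.78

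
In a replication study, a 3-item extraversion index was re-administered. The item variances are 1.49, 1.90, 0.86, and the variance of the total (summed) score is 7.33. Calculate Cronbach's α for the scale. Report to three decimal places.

sum of item variances = 1.49 + 1.90 + 0.86 = 4.25
α = (k/(k−1))·(1 − sum of item variances/total variance) = (3/2)·(1 − 4.25/7.33) = 0.630

Cronbach's α = 0.630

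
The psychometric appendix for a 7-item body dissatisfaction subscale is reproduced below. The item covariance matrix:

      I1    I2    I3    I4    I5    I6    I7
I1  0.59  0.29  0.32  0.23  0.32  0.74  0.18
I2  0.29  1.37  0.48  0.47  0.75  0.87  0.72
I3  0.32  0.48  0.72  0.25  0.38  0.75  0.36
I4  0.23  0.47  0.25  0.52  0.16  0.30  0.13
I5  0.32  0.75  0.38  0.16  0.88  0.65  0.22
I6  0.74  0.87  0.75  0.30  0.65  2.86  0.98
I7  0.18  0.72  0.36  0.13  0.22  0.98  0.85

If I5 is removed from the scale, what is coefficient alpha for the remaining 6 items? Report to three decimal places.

Remaining items: I1, I2, I3, I4, I6, I7 (k = 6).
ΣVar(i) = 0.59 + 1.37 + 0.72 + 0.52 + 2.86 + 0.85 = 6.91
σ²_total = 6.91 + 2 × 7.07 = 21.05
α (item deleted) = (6/5)·(1 − 6.91/21.05) = 0.806

α = 0.806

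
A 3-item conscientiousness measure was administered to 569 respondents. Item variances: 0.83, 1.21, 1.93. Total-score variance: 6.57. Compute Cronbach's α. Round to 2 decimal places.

Σσᵢ² = 0.83 + 1.21 + 1.93 = 3.97
α = (k/(k−1))·(1 − Σσᵢ²/σ²_total) = (3/2)·(1 − 3.97/6.57) = 0.59

α = 0.59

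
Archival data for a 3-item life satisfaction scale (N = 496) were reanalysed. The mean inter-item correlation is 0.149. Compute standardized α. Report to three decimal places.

standardized α = 0.344

Standardized α = k·r̄ / (1 + (k−1)·r̄) = 3 × 0.149 / (1 + 2 × 0.149)
  = 0.4470 / 1.2980 = 0.344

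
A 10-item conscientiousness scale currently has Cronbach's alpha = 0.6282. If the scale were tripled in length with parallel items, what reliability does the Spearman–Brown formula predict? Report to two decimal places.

Length factor m = 3
α' = m·α / (1 + (m−1)·α)
   = 3 × 0.6282 / (1 + (3 − 1) × 0.6282)
   = 1.8846 / 2.2564 = 0.84

predicted reliability = 0.84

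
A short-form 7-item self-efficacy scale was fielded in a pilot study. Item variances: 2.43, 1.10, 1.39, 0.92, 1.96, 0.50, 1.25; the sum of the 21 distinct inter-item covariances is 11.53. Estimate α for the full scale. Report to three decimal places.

α = 0.825

ΣVar(i) = 2.43 + 1.10 + 1.39 + 0.92 + 1.96 + 0.50 + 1.25 = 9.55
Sum of distinct covariances = 11.53
σ²_T = ΣVar(i) + 2·Σcov = 9.55 + 2 × 11.53 = 32.61
α = (7/6)·(1 − 9.55/32.61) = 0.825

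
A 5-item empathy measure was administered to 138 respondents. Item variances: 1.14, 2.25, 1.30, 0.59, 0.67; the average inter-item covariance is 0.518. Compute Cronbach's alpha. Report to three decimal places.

α = 0.794

sum of item variances = 1.14 + 2.25 + 1.30 + 0.59 + 0.67 = 5.95
Sum of the 10 distinct covariances = 10 × 0.518 = 5.180
σ²_total = sum of item variances + 2·Σcov = 5.95 + 2 × 5.180 = 16.310
α = (5/4)·(1 − 5.95/16.310) = 0.794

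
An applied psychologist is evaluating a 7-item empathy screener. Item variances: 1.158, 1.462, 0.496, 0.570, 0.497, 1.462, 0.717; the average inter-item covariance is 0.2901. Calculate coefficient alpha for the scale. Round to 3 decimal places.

α = 0.766

Σσᵢ² = 1.158 + 1.462 + 0.496 + 0.570 + 0.497 + 1.462 + 0.717 = 6.362
Sum of the 21 distinct covariances = 21 × 0.2901 = 6.0921
total variance = Σσᵢ² + 2·Σcov = 6.362 + 2 × 6.0921 = 18.5462
α = (7/6)·(1 − 6.362/18.5462) = 0.766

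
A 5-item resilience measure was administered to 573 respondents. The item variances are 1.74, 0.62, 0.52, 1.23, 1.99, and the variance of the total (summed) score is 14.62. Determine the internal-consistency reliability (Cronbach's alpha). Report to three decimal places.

α = 0.728

sum of item variances = 1.74 + 0.62 + 0.52 + 1.23 + 1.99 = 6.10
α = (k/(k−1))·(1 − sum of item variances/σ²_T) = (5/4)·(1 − 6.10/14.62) = 0.728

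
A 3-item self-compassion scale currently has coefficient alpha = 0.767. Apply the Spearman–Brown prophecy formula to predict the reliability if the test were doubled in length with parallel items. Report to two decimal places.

predicted reliability = 0.87

Length factor m = 2
α' = m·α / (1 + (m−1)·α)
   = 2 × 0.767 / (1 + (2 − 1) × 0.767)
   = 1.5340 / 1.7670 = 0.87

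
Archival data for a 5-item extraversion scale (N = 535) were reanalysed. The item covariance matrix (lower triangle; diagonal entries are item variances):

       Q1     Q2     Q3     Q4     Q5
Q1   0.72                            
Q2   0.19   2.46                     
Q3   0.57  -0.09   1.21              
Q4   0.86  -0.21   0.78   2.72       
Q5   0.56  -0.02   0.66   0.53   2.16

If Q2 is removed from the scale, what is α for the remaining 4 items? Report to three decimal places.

Remaining items: Q1, Q3, Q4, Q5 (k = 4).
Σσ²ᵢ = 0.72 + 1.21 + 2.72 + 2.16 = 6.81
total variance = 6.81 + 2 × 3.96 = 14.73
α (item deleted) = (4/3)·(1 − 6.81/14.73) = 0.717

α = 0.717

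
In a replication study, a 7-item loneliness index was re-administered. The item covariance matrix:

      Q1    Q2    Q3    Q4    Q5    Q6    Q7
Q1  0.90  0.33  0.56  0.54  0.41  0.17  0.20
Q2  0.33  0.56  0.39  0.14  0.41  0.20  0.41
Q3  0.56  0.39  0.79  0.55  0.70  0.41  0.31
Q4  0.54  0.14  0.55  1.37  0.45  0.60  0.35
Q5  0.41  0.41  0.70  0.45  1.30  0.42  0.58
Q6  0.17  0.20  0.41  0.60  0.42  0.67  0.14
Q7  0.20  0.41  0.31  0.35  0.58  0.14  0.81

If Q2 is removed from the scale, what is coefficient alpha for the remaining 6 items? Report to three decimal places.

coefficient alpha = 0.824

Remaining items: Q1, Q3, Q4, Q5, Q6, Q7 (k = 6).
sum of item variances = 0.90 + 0.79 + 1.37 + 1.30 + 0.67 + 0.81 = 5.84
σ²_T = 5.84 + 2 × 6.39 = 18.62
α (item deleted) = (6/5)·(1 − 5.84/18.62) = 0.824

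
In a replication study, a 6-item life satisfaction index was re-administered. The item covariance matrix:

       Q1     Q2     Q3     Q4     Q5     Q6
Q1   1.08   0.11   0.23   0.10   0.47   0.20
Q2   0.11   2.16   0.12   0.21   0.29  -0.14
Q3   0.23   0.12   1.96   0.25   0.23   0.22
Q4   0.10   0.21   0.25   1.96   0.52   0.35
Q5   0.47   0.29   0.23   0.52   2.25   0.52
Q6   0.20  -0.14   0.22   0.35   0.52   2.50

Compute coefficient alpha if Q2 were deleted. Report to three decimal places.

Remaining items: Q1, Q3, Q4, Q5, Q6 (k = 5).
Σσᵢ² = 1.08 + 1.96 + 1.96 + 2.25 + 2.50 = 9.75
total variance = 9.75 + 2 × 3.09 = 15.93
α (item deleted) = (5/4)·(1 − 9.75/15.93) = 0.485

α = 0.485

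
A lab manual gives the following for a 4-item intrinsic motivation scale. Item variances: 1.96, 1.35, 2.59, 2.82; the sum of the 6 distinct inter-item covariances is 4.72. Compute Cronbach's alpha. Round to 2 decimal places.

α = 0.69

Σσ²ᵢ = 1.96 + 1.35 + 2.59 + 2.82 = 8.72
Sum of distinct covariances = 4.72
σ²_total = Σσ²ᵢ + 2·Σcov = 8.72 + 2 × 4.72 = 18.16
α = (4/3)·(1 − 8.72/18.16) = 0.69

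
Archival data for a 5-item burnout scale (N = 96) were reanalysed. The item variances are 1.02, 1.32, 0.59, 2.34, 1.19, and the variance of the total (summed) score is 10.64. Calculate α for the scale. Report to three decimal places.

sum of item variances = 1.02 + 1.32 + 0.59 + 2.34 + 1.19 = 6.46
α = (k/(k−1))·(1 − sum of item variances/σ²_T) = (5/4)·(1 − 6.46/10.64) = 0.491

α = 0.491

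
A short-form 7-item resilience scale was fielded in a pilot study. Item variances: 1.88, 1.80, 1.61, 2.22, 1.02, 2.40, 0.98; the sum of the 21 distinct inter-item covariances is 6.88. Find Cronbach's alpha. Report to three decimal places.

ΣVar(i) = 1.88 + 1.80 + 1.61 + 2.22 + 1.02 + 2.40 + 0.98 = 11.91
Sum of distinct covariances = 6.88
σ²_T = ΣVar(i) + 2·Σcov = 11.91 + 2 × 6.88 = 25.67
α = (7/6)·(1 − 11.91/25.67) = 0.625

α = 0.625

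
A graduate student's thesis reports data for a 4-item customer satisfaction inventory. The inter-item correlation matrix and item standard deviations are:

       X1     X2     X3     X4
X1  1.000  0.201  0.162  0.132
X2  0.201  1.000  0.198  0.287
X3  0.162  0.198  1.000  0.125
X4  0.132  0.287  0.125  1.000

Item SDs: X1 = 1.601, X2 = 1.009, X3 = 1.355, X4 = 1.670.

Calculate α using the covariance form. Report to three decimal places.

Σσ²ᵢ = 1.601² + 1.009² + 1.355² + 1.670² = 8.2062
Covariances σ_ij = r_ij · s_i · s_j:
  σ(X1,X2) = 0.201 × 1.601 × 1.009 = 0.3247
  σ(X1,X3) = 0.162 × 1.601 × 1.355 = 0.3514
  σ(X1,X4) = 0.132 × 1.601 × 1.670 = 0.3529
  σ(X2,X3) = 0.198 × 1.009 × 1.355 = 0.2707
  σ(X2,X4) = 0.287 × 1.009 × 1.670 = 0.4836
  σ(X3,X4) = 0.125 × 1.355 × 1.670 = 0.2829
σ²_T = Σσ²ᵢ + 2·Σσ_ij = 8.2062 + 2 × 2.0662 = 12.3386
α = (4/3)·(1 − 8.2062/12.3386) = 0.447

α = 0.447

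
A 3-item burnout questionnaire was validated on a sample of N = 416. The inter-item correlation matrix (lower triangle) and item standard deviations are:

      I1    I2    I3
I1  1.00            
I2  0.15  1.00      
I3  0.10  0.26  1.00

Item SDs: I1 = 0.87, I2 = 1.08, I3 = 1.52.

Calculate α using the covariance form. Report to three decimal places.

α = 0.373

Σσ²ᵢ = 0.87² + 1.08² + 1.52² = 4.2337
Covariances σ_ij = r_ij · s_i · s_j:
  σ(I1,I2) = 0.15 × 0.87 × 1.08 = 0.1409
  σ(I1,I3) = 0.10 × 0.87 × 1.52 = 0.1322
  σ(I2,I3) = 0.26 × 1.08 × 1.52 = 0.4268
σ²_T = Σσ²ᵢ + 2·Σσ_ij = 4.2337 + 2 × 0.6999 = 5.6335
α = (3/2)·(1 − 4.2337/5.6335) = 0.373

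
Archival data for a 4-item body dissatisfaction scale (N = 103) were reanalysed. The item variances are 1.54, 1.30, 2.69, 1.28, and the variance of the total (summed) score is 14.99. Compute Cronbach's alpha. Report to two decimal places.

ΣVar(i) = 1.54 + 1.30 + 2.69 + 1.28 = 6.81
α = (k/(k−1))·(1 − ΣVar(i)/total variance) = (4/3)·(1 − 6.81/14.99) = 0.73

α = 0.73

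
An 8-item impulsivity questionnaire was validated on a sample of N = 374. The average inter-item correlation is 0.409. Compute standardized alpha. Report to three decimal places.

Standardized α = k·r̄ / (1 + (k−1)·r̄) = 8 × 0.409 / (1 + 7 × 0.409)
  = 3.2720 / 3.8630 = 0.847

standardized alpha = 0.847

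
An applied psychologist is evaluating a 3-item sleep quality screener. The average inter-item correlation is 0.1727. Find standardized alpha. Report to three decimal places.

α = 0.385

Standardized α = k·r̄ / (1 + (k−1)·r̄) = 3 × 0.1727 / (1 + 2 × 0.1727)
  = 0.5181 / 1.3454 = 0.385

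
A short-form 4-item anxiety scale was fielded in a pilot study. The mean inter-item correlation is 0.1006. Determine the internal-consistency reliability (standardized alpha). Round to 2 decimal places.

α = 0.31

Standardized α = k·r̄ / (1 + (k−1)·r̄) = 4 × 0.1006 / (1 + 3 × 0.1006)
  = 0.4024 / 1.3018 = 0.31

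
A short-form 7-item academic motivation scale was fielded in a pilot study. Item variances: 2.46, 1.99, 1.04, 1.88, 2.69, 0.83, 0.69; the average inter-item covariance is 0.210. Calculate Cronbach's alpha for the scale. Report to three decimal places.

α = 0.504

Σσ²ᵢ = 2.46 + 1.99 + 1.04 + 1.88 + 2.69 + 0.83 + 0.69 = 11.58
Sum of the 21 distinct covariances = 21 × 0.210 = 4.410
σ²_total = Σσ²ᵢ + 2·Σcov = 11.58 + 2 × 4.410 = 20.400
α = (7/6)·(1 − 11.58/20.400) = 0.504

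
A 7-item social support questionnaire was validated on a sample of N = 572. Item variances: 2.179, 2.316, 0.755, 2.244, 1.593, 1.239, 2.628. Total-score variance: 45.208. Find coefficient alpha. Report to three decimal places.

α = 0.832

ΣVar(i) = 2.179 + 2.316 + 0.755 + 2.244 + 1.593 + 1.239 + 2.628 = 12.954
α = (k/(k−1))·(1 − ΣVar(i)/σ²_total) = (7/6)·(1 − 12.954/45.208) = 0.832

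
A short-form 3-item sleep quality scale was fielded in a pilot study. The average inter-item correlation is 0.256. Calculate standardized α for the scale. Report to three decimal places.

α = 0.508

Standardized α = k·r̄ / (1 + (k−1)·r̄) = 3 × 0.256 / (1 + 2 × 0.256)
  = 0.7680 / 1.5120 = 0.508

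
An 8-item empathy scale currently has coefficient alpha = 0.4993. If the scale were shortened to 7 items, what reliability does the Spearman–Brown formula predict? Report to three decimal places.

Length factor m = 7/8 = 0.8750
α' = m·α / (1 − (1−m)·α)
   = 7/8 × 0.4993 / (1 − (1 − 7/8) × 0.4993)
   = 0.4369 / 0.9376 = 0.466

predicted reliability = 0.466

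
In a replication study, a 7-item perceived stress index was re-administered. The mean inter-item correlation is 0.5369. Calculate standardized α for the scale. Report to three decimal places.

Standardized α = k·r̄ / (1 + (k−1)·r̄) = 7 × 0.5369 / (1 + 6 × 0.5369)
  = 3.7583 / 4.2214 = 0.890

standardized α = 0.890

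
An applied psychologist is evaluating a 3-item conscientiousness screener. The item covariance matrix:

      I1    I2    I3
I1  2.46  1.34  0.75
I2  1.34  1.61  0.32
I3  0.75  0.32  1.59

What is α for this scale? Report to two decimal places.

α = 0.69

sum of item variances = 2.46 + 1.61 + 1.59 = 5.66
Sum of off-diagonal covariances = 2.41
σ²_total = 5.66 + 2 × 2.41 = 10.48
α = (k/(k−1))·(1 − sum of item variances/σ²_total) = (3/2)·(1 − 5.66/10.48) = 0.69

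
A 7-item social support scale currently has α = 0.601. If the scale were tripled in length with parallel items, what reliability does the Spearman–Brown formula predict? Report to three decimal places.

Length factor m = 3
α' = m·α / (1 + (m−1)·α)
   = 3 × 0.601 / (1 + (3 − 1) × 0.601)
   = 1.8030 / 2.2020 = 0.819

predicted reliability = 0.819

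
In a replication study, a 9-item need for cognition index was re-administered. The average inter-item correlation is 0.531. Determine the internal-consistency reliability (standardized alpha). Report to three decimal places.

Standardized α = k·r̄ / (1 + (k−1)·r̄) = 9 × 0.531 / (1 + 8 × 0.531)
  = 4.7790 / 5.2480 = 0.911

standardized alpha = 0.911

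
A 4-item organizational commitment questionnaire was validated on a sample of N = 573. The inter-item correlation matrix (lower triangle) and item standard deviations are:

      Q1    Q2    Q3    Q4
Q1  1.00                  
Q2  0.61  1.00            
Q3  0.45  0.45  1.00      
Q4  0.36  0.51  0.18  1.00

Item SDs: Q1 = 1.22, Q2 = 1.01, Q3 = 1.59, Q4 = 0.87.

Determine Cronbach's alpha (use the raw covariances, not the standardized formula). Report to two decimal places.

Cronbach's alpha = 0.72

Σσ²ᵢ = 1.22² + 1.01² + 1.59² + 0.87² = 5.7935
Covariances σ_ij = r_ij · s_i · s_j:
  σ(Q1,Q2) = 0.61 × 1.22 × 1.01 = 0.7516
  σ(Q1,Q3) = 0.45 × 1.22 × 1.59 = 0.8729
  σ(Q1,Q4) = 0.36 × 1.22 × 0.87 = 0.3821
  σ(Q2,Q3) = 0.45 × 1.01 × 1.59 = 0.7227
  σ(Q2,Q4) = 0.51 × 1.01 × 0.87 = 0.4481
  σ(Q3,Q4) = 0.18 × 1.59 × 0.87 = 0.2490
σ²_T = Σσ²ᵢ + 2·Σσ_ij = 5.7935 + 2 × 3.4264 = 12.6463
α = (4/3)·(1 − 5.7935/12.6463) = 0.72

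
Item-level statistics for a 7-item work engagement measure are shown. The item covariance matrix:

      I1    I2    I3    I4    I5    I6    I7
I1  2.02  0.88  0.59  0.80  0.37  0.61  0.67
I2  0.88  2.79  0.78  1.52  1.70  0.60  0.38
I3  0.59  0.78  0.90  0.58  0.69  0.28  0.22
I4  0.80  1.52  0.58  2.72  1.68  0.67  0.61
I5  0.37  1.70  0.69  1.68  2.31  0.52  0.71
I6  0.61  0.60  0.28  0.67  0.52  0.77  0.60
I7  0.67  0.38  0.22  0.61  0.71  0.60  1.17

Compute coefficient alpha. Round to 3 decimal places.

coefficient alpha = 0.827

Σσ²ᵢ = 2.02 + 2.79 + 0.90 + 2.72 + 2.31 + 0.77 + 1.17 = 12.68
Sum of the distinct covariances = 15.46
σ²_T = 12.68 + 2 × 15.46 = 43.60
α = (k/(k−1))·(1 − Σσ²ᵢ/σ²_T) = (7/6)·(1 − 12.68/43.60) = 0.827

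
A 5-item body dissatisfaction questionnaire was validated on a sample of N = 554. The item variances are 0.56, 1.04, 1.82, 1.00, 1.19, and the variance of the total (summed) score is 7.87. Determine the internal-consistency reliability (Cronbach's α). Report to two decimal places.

α = 0.36

sum of item variances = 0.56 + 1.04 + 1.82 + 1.00 + 1.19 = 5.61
α = (k/(k−1))·(1 − sum of item variances/total variance) = (5/4)·(1 − 5.61/7.87) = 0.36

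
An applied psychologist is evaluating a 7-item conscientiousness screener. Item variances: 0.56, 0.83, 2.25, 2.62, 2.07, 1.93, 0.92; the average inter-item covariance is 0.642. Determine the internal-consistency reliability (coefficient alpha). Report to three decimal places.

sum of item variances = 0.56 + 0.83 + 2.25 + 2.62 + 2.07 + 1.93 + 0.92 = 11.18
Sum of the 21 distinct covariances = 21 × 0.642 = 13.482
σ²_T = sum of item variances + 2·Σcov = 11.18 + 2 × 13.482 = 38.144
α = (7/6)·(1 − 11.18/38.144) = 0.825

coefficient alpha = 0.825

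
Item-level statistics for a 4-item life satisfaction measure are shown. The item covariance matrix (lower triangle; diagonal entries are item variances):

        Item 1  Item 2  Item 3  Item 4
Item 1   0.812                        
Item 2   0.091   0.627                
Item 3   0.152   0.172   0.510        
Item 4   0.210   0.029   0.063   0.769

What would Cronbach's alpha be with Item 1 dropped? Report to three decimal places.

Cronbach's alpha = 0.325

Remaining items: Item 2, Item 3, Item 4 (k = 3).
ΣVar(i) = 0.627 + 0.510 + 0.769 = 1.906
total variance = 1.906 + 2 × 0.264 = 2.434
α (item deleted) = (3/2)·(1 − 1.906/2.434) = 0.325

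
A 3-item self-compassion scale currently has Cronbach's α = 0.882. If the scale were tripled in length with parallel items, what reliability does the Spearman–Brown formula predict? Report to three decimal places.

predicted reliability = 0.957

Length factor m = 3
α' = m·α / (1 + (m−1)·α)
   = 3 × 0.882 / (1 + (3 − 1) × 0.882)
   = 2.6460 / 2.7640 = 0.957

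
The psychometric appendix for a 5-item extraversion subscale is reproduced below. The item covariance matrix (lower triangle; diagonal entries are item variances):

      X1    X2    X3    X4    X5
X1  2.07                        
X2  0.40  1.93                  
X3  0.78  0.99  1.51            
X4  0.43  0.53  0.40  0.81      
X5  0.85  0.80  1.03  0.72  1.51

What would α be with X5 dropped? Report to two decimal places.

α = 0.70

Remaining items: X1, X2, X3, X4 (k = 4).
Σσᵢ² = 2.07 + 1.93 + 1.51 + 0.81 = 6.32
σ²_T = 6.32 + 2 × 3.53 = 13.38
α (item deleted) = (4/3)·(1 − 6.32/13.38) = 0.70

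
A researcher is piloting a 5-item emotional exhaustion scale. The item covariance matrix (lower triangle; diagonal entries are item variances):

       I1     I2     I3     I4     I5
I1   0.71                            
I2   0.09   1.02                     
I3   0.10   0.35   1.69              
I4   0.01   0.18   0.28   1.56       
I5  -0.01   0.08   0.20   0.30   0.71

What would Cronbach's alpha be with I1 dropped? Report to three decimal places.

Remaining items: I2, I3, I4, I5 (k = 4).
Σσ²ᵢ = 1.02 + 1.69 + 1.56 + 0.71 = 4.98
σ²_total = 4.98 + 2 × 1.39 = 7.76
α (item deleted) = (4/3)·(1 − 4.98/7.76) = 0.478

Cronbach's alpha = 0.478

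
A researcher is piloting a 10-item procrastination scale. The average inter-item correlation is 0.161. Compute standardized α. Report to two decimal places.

standardized α = 0.66

Standardized α = k·r̄ / (1 + (k−1)·r̄) = 10 × 0.161 / (1 + 9 × 0.161)
  = 1.6100 / 2.4490 = 0.66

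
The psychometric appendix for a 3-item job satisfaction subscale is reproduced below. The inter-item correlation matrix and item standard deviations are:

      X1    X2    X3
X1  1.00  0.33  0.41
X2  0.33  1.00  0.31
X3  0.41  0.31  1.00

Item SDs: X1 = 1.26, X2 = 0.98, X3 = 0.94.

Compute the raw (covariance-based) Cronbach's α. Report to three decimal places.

Cronbach's α = 0.611

Σσ²ᵢ = 1.26² + 0.98² + 0.94² = 3.4316
Covariances σ_ij = r_ij · s_i · s_j:
  σ(X1,X2) = 0.33 × 1.26 × 0.98 = 0.4075
  σ(X1,X3) = 0.41 × 1.26 × 0.94 = 0.4856
  σ(X2,X3) = 0.31 × 0.98 × 0.94 = 0.2856
σ²_T = Σσ²ᵢ + 2·Σσ_ij = 3.4316 + 2 × 1.1787 = 5.7890
α = (3/2)·(1 − 3.4316/5.7890) = 0.611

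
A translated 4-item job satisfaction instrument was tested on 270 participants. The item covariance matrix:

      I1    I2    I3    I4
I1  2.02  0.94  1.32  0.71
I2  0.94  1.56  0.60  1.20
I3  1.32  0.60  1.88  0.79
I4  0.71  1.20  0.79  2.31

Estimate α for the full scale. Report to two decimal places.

α = 0.78

Σσ²ᵢ = 2.02 + 1.56 + 1.88 + 2.31 = 7.77
Σ_{i<j} σ_ij = 5.56
total variance = 7.77 + 2 × 5.56 = 18.89
α = (k/(k−1))·(1 − Σσ²ᵢ/total variance) = (4/3)·(1 − 7.77/18.89) = 0.78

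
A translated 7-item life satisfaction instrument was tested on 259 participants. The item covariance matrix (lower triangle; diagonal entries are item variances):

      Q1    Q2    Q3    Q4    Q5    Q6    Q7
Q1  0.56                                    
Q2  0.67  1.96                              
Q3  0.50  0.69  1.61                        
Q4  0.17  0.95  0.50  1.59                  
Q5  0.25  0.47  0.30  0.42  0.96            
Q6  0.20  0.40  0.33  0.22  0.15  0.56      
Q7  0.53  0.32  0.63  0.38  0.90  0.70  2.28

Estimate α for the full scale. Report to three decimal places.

ΣVar(i) = 0.56 + 1.96 + 1.61 + 1.59 + 0.96 + 0.56 + 2.28 = 9.52
Sum of off-diagonal covariances = 9.68
total variance = 9.52 + 2 × 9.68 = 28.88
α = (k/(k−1))·(1 − ΣVar(i)/total variance) = (7/6)·(1 − 9.52/28.88) = 0.782

α = 0.782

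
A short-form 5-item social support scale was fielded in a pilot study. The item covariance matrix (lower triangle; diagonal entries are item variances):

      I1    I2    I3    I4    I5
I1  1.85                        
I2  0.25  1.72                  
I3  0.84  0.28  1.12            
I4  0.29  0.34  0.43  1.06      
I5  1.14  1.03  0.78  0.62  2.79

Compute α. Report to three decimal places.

α = 0.730

ΣVar(i) = 1.85 + 1.72 + 1.12 + 1.06 + 2.79 = 8.54
Sum of the distinct covariances = 6.00
Var(T) = 8.54 + 2 × 6.00 = 20.54
α = (k/(k−1))·(1 − ΣVar(i)/Var(T)) = (5/4)·(1 − 8.54/20.54) = 0.730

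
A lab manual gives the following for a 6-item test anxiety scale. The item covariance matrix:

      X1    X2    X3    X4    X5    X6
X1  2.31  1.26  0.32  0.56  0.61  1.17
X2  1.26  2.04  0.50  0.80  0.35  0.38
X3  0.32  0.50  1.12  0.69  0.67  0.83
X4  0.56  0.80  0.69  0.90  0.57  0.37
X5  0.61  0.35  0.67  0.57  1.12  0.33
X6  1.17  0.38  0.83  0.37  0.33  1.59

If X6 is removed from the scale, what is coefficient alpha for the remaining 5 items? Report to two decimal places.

α = 0.79

Remaining items: X1, X2, X3, X4, X5 (k = 5).
ΣVar(i) = 2.31 + 2.04 + 1.12 + 0.90 + 1.12 = 7.49
σ²_T = 7.49 + 2 × 6.33 = 20.15
α (item deleted) = (5/4)·(1 − 7.49/20.15) = 0.79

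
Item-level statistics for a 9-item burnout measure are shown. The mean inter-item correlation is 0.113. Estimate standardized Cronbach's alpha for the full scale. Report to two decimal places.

Standardized α = k·r̄ / (1 + (k−1)·r̄) = 9 × 0.113 / (1 + 8 × 0.113)
  = 1.0170 / 1.9040 = 0.53

standardized Cronbach's alpha = 0.53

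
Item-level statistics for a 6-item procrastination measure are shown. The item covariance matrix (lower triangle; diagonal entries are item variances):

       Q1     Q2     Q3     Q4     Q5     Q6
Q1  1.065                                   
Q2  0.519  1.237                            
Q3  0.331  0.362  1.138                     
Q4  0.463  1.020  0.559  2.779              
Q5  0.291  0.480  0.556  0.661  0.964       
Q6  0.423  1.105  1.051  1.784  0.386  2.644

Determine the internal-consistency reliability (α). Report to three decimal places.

Σσ²ᵢ = 1.065 + 1.237 + 1.138 + 2.779 + 0.964 + 2.644 = 9.827
Sum of the distinct covariances = 9.991
Var(T) = 9.827 + 2 × 9.991 = 29.809
α = (k/(k−1))·(1 − Σσ²ᵢ/Var(T)) = (6/5)·(1 − 9.827/29.809) = 0.804

α = 0.804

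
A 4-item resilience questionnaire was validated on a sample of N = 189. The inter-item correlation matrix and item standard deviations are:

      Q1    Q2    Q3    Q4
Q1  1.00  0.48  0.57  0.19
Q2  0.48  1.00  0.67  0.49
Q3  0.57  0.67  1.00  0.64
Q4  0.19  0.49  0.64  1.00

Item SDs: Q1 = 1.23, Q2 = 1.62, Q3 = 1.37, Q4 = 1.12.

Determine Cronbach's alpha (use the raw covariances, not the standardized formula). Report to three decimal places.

Cronbach's alpha = 0.805

Σσ²ᵢ = 1.23² + 1.62² + 1.37² + 1.12² = 7.2686
Covariances σ_ij = r_ij · s_i · s_j:
  σ(Q1,Q2) = 0.48 × 1.23 × 1.62 = 0.9564
  σ(Q1,Q3) = 0.57 × 1.23 × 1.37 = 0.9605
  σ(Q1,Q4) = 0.19 × 1.23 × 1.12 = 0.2617
  σ(Q2,Q3) = 0.67 × 1.62 × 1.37 = 1.4870
  σ(Q2,Q4) = 0.49 × 1.62 × 1.12 = 0.8891
  σ(Q3,Q4) = 0.64 × 1.37 × 1.12 = 0.9820
σ²_T = Σσ²ᵢ + 2·Σσ_ij = 7.2686 + 2 × 5.5367 = 18.3420
α = (4/3)·(1 − 7.2686/18.3420) = 0.805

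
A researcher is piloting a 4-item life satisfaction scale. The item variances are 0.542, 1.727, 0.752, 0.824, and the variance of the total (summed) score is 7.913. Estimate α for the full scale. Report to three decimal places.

Σσ²ᵢ = 0.542 + 1.727 + 0.752 + 0.824 = 3.845
α = (k/(k−1))·(1 − Σσ²ᵢ/σ²_T) = (4/3)·(1 − 3.845/7.913) = 0.685

α = 0.685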